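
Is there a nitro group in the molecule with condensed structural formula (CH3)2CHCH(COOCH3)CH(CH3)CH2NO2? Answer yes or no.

pendant –COOCH3: carbonyl C bonded to C and –OCH3 → ester.
–NO2 on carbon → nitro group.
The CH2NO2 segment supplies the nitro: –NO2 on carbon → nitro group.

yes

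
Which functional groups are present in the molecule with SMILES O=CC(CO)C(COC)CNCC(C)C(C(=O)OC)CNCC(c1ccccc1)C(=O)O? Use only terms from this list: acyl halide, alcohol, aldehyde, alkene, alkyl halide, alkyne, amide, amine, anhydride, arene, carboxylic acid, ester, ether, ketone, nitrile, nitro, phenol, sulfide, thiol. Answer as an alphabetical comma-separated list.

Working along the chain:
  OHC: terminal –CHO: carbonyl C bonded to H and C → aldehyde.
  CH(CH2OH): pendant –CH2OH on an sp³ backbone C → alcohol.
  CH(CH2OCH3): pendant –CH2OCH3: C–O–C linkage → ether.
  CH2NHCH2: C–N–C with sp³ carbons and no adjacent C=O → amine (secondary).
  CH(COOCH3): pendant –COOCH3: carbonyl C bonded to C and –OCH3 → ester.
  CH2NHCH2: C–N–C with sp³ carbons and no adjacent C=O → amine (secondary).
  CH(C6H5): pendant –C6H5: benzene ring → arene.
  COOH: –COOH: carbonyl C bonded to –OH and C → carboxylic acid (the –OH is not a separate alcohol).

alcohol, aldehyde, amine, arene, carboxylic acid, ester, ether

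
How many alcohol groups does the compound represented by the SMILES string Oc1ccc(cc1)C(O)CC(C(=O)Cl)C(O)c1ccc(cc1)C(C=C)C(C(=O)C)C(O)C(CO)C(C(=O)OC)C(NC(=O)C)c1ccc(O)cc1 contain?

–OH attached directly to an aromatic ring → phenol (not alcohol); the ring itself is an arene.
–OH on an sp³ carbon → alcohol (secondary).
pendant –C(=O)X: carbonyl C bonded to C and halogen → acyl halide.
–OH on an sp³ carbon → alcohol (secondary).
para-disubstituted benzene ring → arene.
pendant –CH=CH2: C=C double bond → alkene.
pendant –COCH3: carbonyl C bonded to two carbons → ketone.
–OH on an sp³ carbon → alcohol (secondary).
pendant –CH2OH on an sp³ backbone C → alcohol.
pendant –COOCH3: carbonyl C bonded to C and –OCH3 → ester.
pendant –NHC(=O)CH3: N bonded to a carbonyl → amide (not amine).
–OH attached directly to an aromatic ring → phenol (not alcohol); the ring itself is an arene.
Alcohol appears at: CH(OH), CH(OH), CH(OH), CH(CH2OH) → 4.

4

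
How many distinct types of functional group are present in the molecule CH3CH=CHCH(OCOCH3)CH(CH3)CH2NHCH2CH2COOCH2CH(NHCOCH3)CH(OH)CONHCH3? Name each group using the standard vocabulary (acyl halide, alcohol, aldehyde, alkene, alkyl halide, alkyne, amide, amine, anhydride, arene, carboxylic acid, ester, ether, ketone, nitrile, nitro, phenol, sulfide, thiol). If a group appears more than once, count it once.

5

Taking each segment in turn:
  CH=CH: C=C double bond → alkene.
  CH(OCOCH3): pendant –OC(=O)CH3: an acyloxy group → ester.
  CH2NHCH2: C–N–C with sp³ carbons and no adjacent C=O → amine (secondary).
  CH2COOCH2: –C(=O)–O–C with C on the carbonyl side → ester.
  CH(NHCOCH3): pendant –NHC(=O)CH3: N bonded to a carbonyl → amide (not amine).
  CH(OH): –OH on an sp³ carbon → alcohol (secondary).
  CONHCH3: –C(=O)NHCH3: carbonyl C bonded to C and to N → amide (the N is not an amine).
Distinct types present: alcohol, alkene, amide, amine, ester.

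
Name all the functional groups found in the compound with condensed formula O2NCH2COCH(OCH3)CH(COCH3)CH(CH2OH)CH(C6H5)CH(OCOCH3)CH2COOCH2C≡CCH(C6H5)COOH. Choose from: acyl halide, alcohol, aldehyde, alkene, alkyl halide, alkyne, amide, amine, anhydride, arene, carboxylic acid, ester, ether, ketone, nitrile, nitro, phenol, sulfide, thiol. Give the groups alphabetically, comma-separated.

alcohol, alkyne, arene, carboxylic acid, ester, ether, ketone, nitro

Working along the chain:
  O2NCH2: –NO2 on carbon → nitro group.
  CO: –C(=O)– with carbon on both sides → ketone.
  CH(OCH3): pendant –OCH3: C–O–C with sp³ C, no adjacent C=O → ether.
  CH(COCH3): pendant –COCH3: carbonyl C bonded to two carbons → ketone.
  CH(CH2OH): pendant –CH2OH on an sp³ backbone C → alcohol.
  CH(C6H5): pendant –C6H5: benzene ring → arene.
  CH(OCOCH3): pendant –OC(=O)CH3: an acyloxy group → ester.
  CH2COOCH2: –C(=O)–O–C with C on the carbonyl side → ester.
  C≡C: C≡C triple bond → alkyne.
  CH(C6H5): pendant –C6H5: benzene ring → arene.
  COOH: –COOH: carbonyl C bonded to –OH and C → carboxylic acid (the –OH is not a separate alcohol).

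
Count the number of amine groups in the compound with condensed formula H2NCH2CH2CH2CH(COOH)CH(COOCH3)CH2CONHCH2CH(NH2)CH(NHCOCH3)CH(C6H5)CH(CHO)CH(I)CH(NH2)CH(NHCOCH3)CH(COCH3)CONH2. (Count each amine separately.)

–NH2 on an sp³ carbon with no adjacent C=O → amine.
pendant –COOH: carbonyl C bonded to C and –OH → carboxylic acid.
pendant –COOCH3: carbonyl C bonded to C and –OCH3 → ester.
–C(=O)–N– linkage → amide (the N is not an amine).
–NH2 on an sp³ carbon with no adjacent C=O → amine.
pendant –NHC(=O)CH3: N bonded to a carbonyl → amide (not amine).
pendant –C6H5: benzene ring → arene.
pendant –CHO: carbonyl C bonded to C and H → aldehyde.
halogen on an sp³ carbon → alkyl halide.
–NH2 on an sp³ carbon with no adjacent C=O → amine.
pendant –NHC(=O)CH3: N bonded to a carbonyl → amide (not amine).
pendant –COCH3: carbonyl C bonded to two carbons → ketone.
–C(=O)NH2: carbonyl C bonded to C and to N → amide (the N is not a separate amine).
Amine appears at: H2NCH2, CH(NH2), CH(NH2) → 3.

3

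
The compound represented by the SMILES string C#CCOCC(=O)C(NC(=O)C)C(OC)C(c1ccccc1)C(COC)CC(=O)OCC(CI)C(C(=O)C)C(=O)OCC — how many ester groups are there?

C≡C triple bond → alkyne.
C–O–C with sp³ carbons on both sides and no adjacent C=O → ether.
–C(=O)– with carbon on both sides → ketone.
pendant –NHC(=O)CH3: N bonded to a carbonyl → amide (not amine).
pendant –OCH3: C–O–C with sp³ C, no adjacent C=O → ether.
pendant –C6H5: benzene ring → arene.
pendant –CH2OCH3: C–O–C linkage → ether.
–C(=O)–O–C with C on the carbonyl side → ester.
pendant –CH2X: halogen on sp³ carbon → alkyl halide.
pendant –COCH3: carbonyl C bonded to two carbons → ketone.
–C(=O)OCH2CH3: carbonyl C bonded to C and to –OEt → ester.
Ester appears at: CH2COOCH2, COOCH2CH3 → 2.

2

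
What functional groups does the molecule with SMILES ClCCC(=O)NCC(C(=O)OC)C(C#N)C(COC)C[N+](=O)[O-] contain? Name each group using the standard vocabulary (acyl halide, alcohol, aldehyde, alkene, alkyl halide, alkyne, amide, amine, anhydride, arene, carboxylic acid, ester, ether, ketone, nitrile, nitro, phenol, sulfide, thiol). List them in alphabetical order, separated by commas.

alkyl halide, amide, ester, ether, nitrile, nitro

halogen on an sp³ carbon → alkyl halide.
–C(=O)–N– linkage → amide (the N is not an amine).
pendant –COOCH3: carbonyl C bonded to C and –OCH3 → ester.
pendant –C≡N: nitrile.
pendant –CH2OCH3: C–O–C linkage → ether.
–NO2 on carbon → nitro group.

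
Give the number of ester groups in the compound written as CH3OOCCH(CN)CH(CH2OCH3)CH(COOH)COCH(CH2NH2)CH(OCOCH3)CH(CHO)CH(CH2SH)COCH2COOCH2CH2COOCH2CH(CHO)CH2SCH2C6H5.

Taking each segment in turn:
  CH3OOC: CH3O–C(=O)–: carbonyl C bonded to C and to –OCH3 → ester (not ketone + ether).
  CH(CN): pendant –C≡N: nitrile.
  CH(CH2OCH3): pendant –CH2OCH3: C–O–C linkage → ether.
  CH(COOH): pendant –COOH: carbonyl C bonded to C and –OH → carboxylic acid.
  CO: –C(=O)– with carbon on both sides → ketone.
  CH(CH2NH2): pendant –CH2NH2: N on sp³ C, no adjacent C=O → amine.
  CH(OCOCH3): pendant –OC(=O)CH3: an acyloxy group → ester.
  CH(CHO): pendant –CHO: carbonyl C bonded to C and H → aldehyde.
  CH(CH2SH): pendant –CH2SH → thiol.
  CO: –C(=O)– with carbon on both sides → ketone.
  CH2COOCH2: –C(=O)–O–C with C on the carbonyl side → ester.
  CH2COOCH2: –C(=O)–O–C with C on the carbonyl side → ester.
  CH(CHO): pendant –CHO: carbonyl C bonded to C and H → aldehyde.
  CH2SCH2: C–S–C linkage → sulfide (thioether).
  C6H5: –C6H5 phenyl ring → arene.
Ester appears at: CH3OOC, CH(OCOCH3), CH2COOCH2, CH2COOCH2 → 4.

4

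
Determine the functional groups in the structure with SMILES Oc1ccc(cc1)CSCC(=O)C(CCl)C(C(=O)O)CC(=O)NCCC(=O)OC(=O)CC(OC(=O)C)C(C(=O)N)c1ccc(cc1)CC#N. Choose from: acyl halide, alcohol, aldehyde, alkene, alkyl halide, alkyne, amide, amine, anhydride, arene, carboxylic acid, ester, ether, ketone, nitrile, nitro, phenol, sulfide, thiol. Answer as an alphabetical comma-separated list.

alkyl halide, amide, anhydride, arene, carboxylic acid, ester, ketone, nitrile, phenol, sulfide

Working along the chain:
  HOC6H4: –OH attached directly to an aromatic ring → phenol (not alcohol); the ring itself is an arene.
  CH2SCH2: C–S–C linkage → sulfide (thioether).
  CO: –C(=O)– with carbon on both sides → ketone.
  CH(CH2Cl): pendant –CH2X: halogen on sp³ carbon → alkyl halide.
  CH(COOH): pendant –COOH: carbonyl C bonded to C and –OH → carboxylic acid.
  CH2CONHCH2: –C(=O)–N– linkage → amide (the N is not an amine).
  CH2CO-O-COCH2: two acyl groups sharing one oxygen, –C(=O)–O–C(=O)– → anhydride.
  CH(OCOCH3): pendant –OC(=O)CH3: an acyloxy group → ester.
  CH(CONH2): pendant –CONH2: carbonyl C bonded to C and N → amide.
  C6H4: para-disubstituted benzene ring → arene.
  CN: –C≡N: carbon triple-bonded to nitrogen → nitrile.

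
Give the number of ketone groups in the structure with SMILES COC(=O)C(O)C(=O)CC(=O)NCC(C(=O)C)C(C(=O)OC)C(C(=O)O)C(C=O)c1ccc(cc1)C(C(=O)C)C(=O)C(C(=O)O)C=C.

4

Reading the structure from left to right:
  CH3OOC: CH3O–C(=O)–: carbonyl C bonded to C and to –OCH3 → ester (not ketone + ether).
  CH(OH): –OH on an sp³ carbon → alcohol (secondary).
  CO: –C(=O)– with carbon on both sides → ketone.
  CH2CONHCH2: –C(=O)–N– linkage → amide (the N is not an amine).
  CH(COCH3): pendant –COCH3: carbonyl C bonded to two carbons → ketone.
  CH(COOCH3): pendant –COOCH3: carbonyl C bonded to C and –OCH3 → ester.
  CH(COOH): pendant –COOH: carbonyl C bonded to C and –OH → carboxylic acid.
  CH(CHO): pendant –CHO: carbonyl C bonded to C and H → aldehyde.
  C6H4: para-disubstituted benzene ring → arene.
  CH(COCH3): pendant –COCH3: carbonyl C bonded to two carbons → ketone.
  CO: –C(=O)– with carbon on both sides → ketone.
  CH(COOH): pendant –COOH: carbonyl C bonded to C and –OH → carboxylic acid.
  CH=CH2: C=C double bond → alkene.
Ketone appears at: CO, CH(COCH3), CH(COCH3), CO → 4.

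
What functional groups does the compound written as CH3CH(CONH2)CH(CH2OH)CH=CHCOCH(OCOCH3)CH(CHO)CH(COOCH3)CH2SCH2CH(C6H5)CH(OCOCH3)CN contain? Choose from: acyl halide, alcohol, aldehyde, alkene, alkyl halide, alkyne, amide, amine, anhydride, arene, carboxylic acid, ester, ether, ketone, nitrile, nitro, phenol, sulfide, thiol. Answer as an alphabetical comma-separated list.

Taking each segment in turn:
  CH(CONH2): pendant –CONH2: carbonyl C bonded to C and N → amide.
  CH(CH2OH): pendant –CH2OH on an sp³ backbone C → alcohol.
  CH=CH: C=C double bond → alkene.
  CO: –C(=O)– with carbon on both sides → ketone.
  CH(OCOCH3): pendant –OC(=O)CH3: an acyloxy group → ester.
  CH(CHO): pendant –CHO: carbonyl C bonded to C and H → aldehyde.
  CH(COOCH3): pendant –COOCH3: carbonyl C bonded to C and –OCH3 → ester.
  CH2SCH2: C–S–C linkage → sulfide (thioether).
  CH(C6H5): pendant –C6H5: benzene ring → arene.
  CH(OCOCH3): pendant –OC(=O)CH3: an acyloxy group → ester.
  CN: –C≡N: carbon triple-bonded to nitrogen → nitrile.

alcohol, aldehyde, alkene, amide, arene, ester, ketone, nitrile, sulfide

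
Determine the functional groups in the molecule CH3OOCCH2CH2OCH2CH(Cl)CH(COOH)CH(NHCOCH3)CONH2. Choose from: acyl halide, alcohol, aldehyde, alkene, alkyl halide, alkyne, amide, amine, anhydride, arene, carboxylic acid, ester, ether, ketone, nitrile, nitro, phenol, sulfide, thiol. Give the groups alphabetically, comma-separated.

CH3O–C(=O)–: carbonyl C bonded to C and to –OCH3 → ester (not ketone + ether).
C–O–C with sp³ carbons on both sides and no adjacent C=O → ether.
halogen on an sp³ carbon → alkyl halide.
pendant –COOH: carbonyl C bonded to C and –OH → carboxylic acid.
pendant –NHC(=O)CH3: N bonded to a carbonyl → amide (not amine).
–C(=O)NH2: carbonyl C bonded to C and to N → amide (the N is not a separate amine).

alkyl halide, amide, carboxylic acid, ester, ether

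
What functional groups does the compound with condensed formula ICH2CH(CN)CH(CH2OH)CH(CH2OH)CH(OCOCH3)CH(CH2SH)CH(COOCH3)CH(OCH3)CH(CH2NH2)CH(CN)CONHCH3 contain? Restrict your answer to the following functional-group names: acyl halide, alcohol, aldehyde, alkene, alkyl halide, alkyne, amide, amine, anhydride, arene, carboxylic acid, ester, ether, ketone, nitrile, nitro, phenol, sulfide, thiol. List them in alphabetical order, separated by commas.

alcohol, alkyl halide, amide, amine, ester, ether, nitrile, thiol

Working along the chain:
  ICH2: halogen on an sp³ carbon → alkyl halide.
  CH(CN): pendant –C≡N: nitrile.
  CH(CH2OH): pendant –CH2OH on an sp³ backbone C → alcohol.
  CH(CH2OH): pendant –CH2OH on an sp³ backbone C → alcohol.
  CH(OCOCH3): pendant –OC(=O)CH3: an acyloxy group → ester.
  CH(CH2SH): pendant –CH2SH → thiol.
  CH(COOCH3): pendant –COOCH3: carbonyl C bonded to C and –OCH3 → ester.
  CH(OCH3): pendant –OCH3: C–O–C with sp³ C, no adjacent C=O → ether.
  CH(CH2NH2): pendant –CH2NH2: N on sp³ C, no adjacent C=O → amine.
  CH(CN): pendant –C≡N: nitrile.
  CONHCH3: –C(=O)NHCH3: carbonyl C bonded to C and to N → amide (the N is not an amine).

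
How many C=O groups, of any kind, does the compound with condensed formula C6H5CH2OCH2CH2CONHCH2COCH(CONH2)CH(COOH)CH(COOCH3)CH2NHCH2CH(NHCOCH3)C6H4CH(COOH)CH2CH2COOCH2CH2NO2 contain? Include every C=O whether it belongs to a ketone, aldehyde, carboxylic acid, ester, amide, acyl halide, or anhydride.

CH2CONHCH2: amide, 1 C=O (running total 1).
CO: ketone, 1 C=O (running total 2).
CH(CONH2): amide, 1 C=O (running total 3).
CH(COOH): carboxylic acid, 1 C=O (running total 4).
CH(COOCH3): ester, 1 C=O (running total 5).
CH(NHCOCH3): amide, 1 C=O (running total 6).
CH(COOH): carboxylic acid, 1 C=O (running total 7).
CH2COOCH2: ester, 1 C=O (running total 8).

8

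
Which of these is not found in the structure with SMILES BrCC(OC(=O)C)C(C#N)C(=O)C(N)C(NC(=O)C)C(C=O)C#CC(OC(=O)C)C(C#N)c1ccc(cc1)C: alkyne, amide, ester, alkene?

ester: present (CH(OCOCH3) — pendant –OC(=O)CH3: an acyloxy group → ester).
amide: present (CH(NHCOCH3) — pendant –NHC(=O)CH3: N bonded to a carbonyl → amide (not amine)).
alkyne: present (C≡C — C≡C triple bond → alkyne).
alkene: absent. In C6H4, the C=C units are part of an aromatic ring, which is an arene, not an isolated alkene.

alkene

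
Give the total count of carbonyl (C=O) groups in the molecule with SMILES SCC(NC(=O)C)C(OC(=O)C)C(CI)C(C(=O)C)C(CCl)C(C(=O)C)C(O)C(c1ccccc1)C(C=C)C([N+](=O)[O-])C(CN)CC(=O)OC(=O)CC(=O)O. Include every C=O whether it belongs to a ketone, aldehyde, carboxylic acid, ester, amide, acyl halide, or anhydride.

7

CH(NHCOCH3): amide, 1 C=O (running total 1).
CH(OCOCH3): ester, 1 C=O (running total 2).
CH(COCH3): ketone, 1 C=O (running total 3).
CH(COCH3): ketone, 1 C=O (running total 4).
CH2CO-O-COCH2: anhydride, 2 C=O (running total 6).
COOH: carboxylic acid, 1 C=O (running total 7).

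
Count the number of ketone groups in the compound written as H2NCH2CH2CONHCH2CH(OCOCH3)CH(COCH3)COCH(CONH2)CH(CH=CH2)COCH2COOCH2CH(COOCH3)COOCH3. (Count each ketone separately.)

–NH2 on an sp³ carbon with no adjacent C=O → amine.
–C(=O)–N– linkage → amide (the N is not an amine).
pendant –OC(=O)CH3: an acyloxy group → ester.
pendant –COCH3: carbonyl C bonded to two carbons → ketone.
–C(=O)– with carbon on both sides → ketone.
pendant –CONH2: carbonyl C bonded to C and N → amide.
pendant –CH=CH2: C=C double bond → alkene.
–C(=O)– with carbon on both sides → ketone.
–C(=O)–O–C with C on the carbonyl side → ester.
pendant –COOCH3: carbonyl C bonded to C and –OCH3 → ester.
–C(=O)OCH3: carbonyl C bonded to C and to –OCH3 → ester (not ketone + ether).
Ketone appears at: CH(COCH3), CO, CO → 3.

3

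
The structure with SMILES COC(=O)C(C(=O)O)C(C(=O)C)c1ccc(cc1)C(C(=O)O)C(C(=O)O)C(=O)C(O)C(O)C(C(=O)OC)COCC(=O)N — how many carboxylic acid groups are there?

3

Taking each segment in turn:
  CH3OOC: CH3O–C(=O)–: carbonyl C bonded to C and to –OCH3 → ester (not ketone + ether).
  CH(COOH): pendant –COOH: carbonyl C bonded to C and –OH → carboxylic acid.
  CH(COCH3): pendant –COCH3: carbonyl C bonded to two carbons → ketone.
  C6H4: para-disubstituted benzene ring → arene.
  CH(COOH): pendant –COOH: carbonyl C bonded to C and –OH → carboxylic acid.
  CH(COOH): pendant –COOH: carbonyl C bonded to C and –OH → carboxylic acid.
  CO: –C(=O)– with carbon on both sides → ketone.
  CH(OH): –OH on an sp³ carbon → alcohol (secondary).
  CH(OH): –OH on an sp³ carbon → alcohol (secondary).
  CH(COOCH3): pendant –COOCH3: carbonyl C bonded to C and –OCH3 → ester.
  CH2OCH2: C–O–C with sp³ carbons on both sides and no adjacent C=O → ether.
  CONH2: –C(=O)NH2: carbonyl C bonded to C and to N → amide (the N is not a separate amine).
Carboxylic acid appears at: CH(COOH), CH(COOH), CH(COOH) → 3.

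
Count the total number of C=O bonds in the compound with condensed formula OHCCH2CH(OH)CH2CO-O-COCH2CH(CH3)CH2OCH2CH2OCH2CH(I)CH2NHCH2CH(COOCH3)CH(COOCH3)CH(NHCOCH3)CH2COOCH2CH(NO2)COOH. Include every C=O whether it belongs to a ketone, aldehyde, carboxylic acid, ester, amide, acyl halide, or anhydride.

8

OHC: aldehyde, 1 C=O (running total 1).
CH2CO-O-COCH2: anhydride, 2 C=O (running total 3).
CH(COOCH3): ester, 1 C=O (running total 4).
CH(COOCH3): ester, 1 C=O (running total 5).
CH(NHCOCH3): amide, 1 C=O (running total 6).
CH2COOCH2: ester, 1 C=O (running total 7).
COOH: carboxylic acid, 1 C=O (running total 8).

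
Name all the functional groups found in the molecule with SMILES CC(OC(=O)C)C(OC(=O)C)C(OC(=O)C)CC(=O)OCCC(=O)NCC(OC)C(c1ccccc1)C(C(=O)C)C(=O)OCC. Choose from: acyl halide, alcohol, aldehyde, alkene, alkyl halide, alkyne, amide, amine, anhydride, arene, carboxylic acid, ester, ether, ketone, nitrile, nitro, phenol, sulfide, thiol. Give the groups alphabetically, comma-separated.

Taking each segment in turn:
  CH(OCOCH3): pendant –OC(=O)CH3: an acyloxy group → ester.
  CH(OCOCH3): pendant –OC(=O)CH3: an acyloxy group → ester.
  CH(OCOCH3): pendant –OC(=O)CH3: an acyloxy group → ester.
  CH2COOCH2: –C(=O)–O–C with C on the carbonyl side → ester.
  CH2CONHCH2: –C(=O)–N– linkage → amide (the N is not an amine).
  CH(OCH3): pendant –OCH3: C–O–C with sp³ C, no adjacent C=O → ether.
  CH(C6H5): pendant –C6H5: benzene ring → arene.
  CH(COCH3): pendant –COCH3: carbonyl C bonded to two carbons → ketone.
  COOCH2CH3: –C(=O)OCH2CH3: carbonyl C bonded to C and to –OEt → ester.

amide, arene, ester, ether, ketone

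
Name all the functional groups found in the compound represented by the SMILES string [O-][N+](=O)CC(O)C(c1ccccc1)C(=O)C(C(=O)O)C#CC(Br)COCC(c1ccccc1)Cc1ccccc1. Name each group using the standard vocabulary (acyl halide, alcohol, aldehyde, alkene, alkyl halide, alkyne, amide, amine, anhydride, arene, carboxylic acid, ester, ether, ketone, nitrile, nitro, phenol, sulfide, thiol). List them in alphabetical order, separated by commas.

Reading the structure from left to right:
  O2NCH2: –NO2 on carbon → nitro group.
  CH(OH): –OH on an sp³ carbon → alcohol (secondary).
  CH(C6H5): pendant –C6H5: benzene ring → arene.
  CO: –C(=O)– with carbon on both sides → ketone.
  CH(COOH): pendant –COOH: carbonyl C bonded to C and –OH → carboxylic acid.
  C≡C: C≡C triple bond → alkyne.
  CH(Br): halogen on an sp³ carbon → alkyl halide.
  CH2OCH2: C–O–C with sp³ carbons on both sides and no adjacent C=O → ether.
  CH(C6H5): pendant –C6H5: benzene ring → arene.
  C6H5: –C6H5 phenyl ring → arene.

alcohol, alkyl halide, alkyne, arene, carboxylic acid, ether, ketone, nitro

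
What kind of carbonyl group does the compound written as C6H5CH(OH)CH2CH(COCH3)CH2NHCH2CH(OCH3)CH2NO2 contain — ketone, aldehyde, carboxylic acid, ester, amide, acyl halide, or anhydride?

ketone

The carbonyl is in the CH(COCH3) segment: pendant –COCH3: carbonyl C bonded to two carbons → ketone.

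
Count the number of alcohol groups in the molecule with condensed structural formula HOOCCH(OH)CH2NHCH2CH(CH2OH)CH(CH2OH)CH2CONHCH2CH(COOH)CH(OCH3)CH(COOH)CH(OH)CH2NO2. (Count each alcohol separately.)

Taking each segment in turn:
  HOOC: –COOH: carbonyl C bonded to –OH and C → carboxylic acid (the –OH is not a separate alcohol).
  CH(OH): –OH on an sp³ carbon → alcohol (secondary).
  CH2NHCH2: C–N–C with sp³ carbons and no adjacent C=O → amine (secondary).
  CH(CH2OH): pendant –CH2OH on an sp³ backbone C → alcohol.
  CH(CH2OH): pendant –CH2OH on an sp³ backbone C → alcohol.
  CH2CONHCH2: –C(=O)–N– linkage → amide (the N is not an amine).
  CH(COOH): pendant –COOH: carbonyl C bonded to C and –OH → carboxylic acid.
  CH(OCH3): pendant –OCH3: C–O–C with sp³ C, no adjacent C=O → ether.
  CH(COOH): pendant –COOH: carbonyl C bonded to C and –OH → carboxylic acid.
  CH(OH): –OH on an sp³ carbon → alcohol (secondary).
  CH2NO2: –NO2 on carbon → nitro group.
Alcohol appears at: CH(OH), CH(CH2OH), CH(CH2OH), CH(OH) → 4.

4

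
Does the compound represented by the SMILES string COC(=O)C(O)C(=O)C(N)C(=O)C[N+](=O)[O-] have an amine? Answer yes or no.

Working along the chain:
  CH3OOC: CH3O–C(=O)–: carbonyl C bonded to C and to –OCH3 → ester (not ketone + ether).
  CH(OH): –OH on an sp³ carbon → alcohol (secondary).
  CO: –C(=O)– with carbon on both sides → ketone.
  CH(NH2): –NH2 on an sp³ carbon with no adjacent C=O → amine.
  CO: –C(=O)– with carbon on both sides → ketone.
  CH2NO2: –NO2 on carbon → nitro group.
The CH(NH2) segment supplies the amine: –NH2 on an sp³ carbon with no adjacent C=O → amine.

yes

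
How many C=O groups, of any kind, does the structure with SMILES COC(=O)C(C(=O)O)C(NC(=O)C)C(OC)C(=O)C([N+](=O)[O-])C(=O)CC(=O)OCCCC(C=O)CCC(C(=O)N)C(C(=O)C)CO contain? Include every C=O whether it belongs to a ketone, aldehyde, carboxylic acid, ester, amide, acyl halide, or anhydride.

9

CH3OOC: ester, 1 C=O (running total 1).
CH(COOH): carboxylic acid, 1 C=O (running total 2).
CH(NHCOCH3): amide, 1 C=O (running total 3).
CO: ketone, 1 C=O (running total 4).
CO: ketone, 1 C=O (running total 5).
CH2COOCH2: ester, 1 C=O (running total 6).
CH(CHO): aldehyde, 1 C=O (running total 7).
CH(CONH2): amide, 1 C=O (running total 8).
CH(COCH3): ketone, 1 C=O (running total 9).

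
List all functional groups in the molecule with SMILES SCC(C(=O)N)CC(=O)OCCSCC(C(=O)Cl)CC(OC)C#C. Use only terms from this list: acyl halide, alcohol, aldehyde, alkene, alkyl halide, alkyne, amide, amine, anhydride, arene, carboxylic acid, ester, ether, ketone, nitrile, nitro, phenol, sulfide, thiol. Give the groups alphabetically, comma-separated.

acyl halide, alkyne, amide, ester, ether, sulfide, thiol

Working along the chain:
  HSCH2: –SH on an sp³ carbon → thiol.
  CH(CONH2): pendant –CONH2: carbonyl C bonded to C and N → amide.
  CH2COOCH2: –C(=O)–O–C with C on the carbonyl side → ester.
  CH2SCH2: C–S–C linkage → sulfide (thioether).
  CH(COCl): pendant –C(=O)X: carbonyl C bonded to C and halogen → acyl halide.
  CH(OCH3): pendant –OCH3: C–O–C with sp³ C, no adjacent C=O → ether.
  C≡CH: C≡C triple bond → alkyne.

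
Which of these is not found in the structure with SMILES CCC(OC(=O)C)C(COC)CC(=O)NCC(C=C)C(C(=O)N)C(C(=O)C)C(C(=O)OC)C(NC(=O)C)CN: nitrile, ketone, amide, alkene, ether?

ether: present (CH(CH2OCH3) — pendant –CH2OCH3: C–O–C linkage → ether).
ketone: present (CH(COCH3) — pendant –COCH3: carbonyl C bonded to two carbons → ketone).
alkene: present (CH(CH=CH2) — pendant –CH=CH2: C=C double bond → alkene).
amide: present (CH2CONHCH2 — –C(=O)–N– linkage → amide (the N is not an amine)).
nitrile: no segment matches this pattern.

nitrile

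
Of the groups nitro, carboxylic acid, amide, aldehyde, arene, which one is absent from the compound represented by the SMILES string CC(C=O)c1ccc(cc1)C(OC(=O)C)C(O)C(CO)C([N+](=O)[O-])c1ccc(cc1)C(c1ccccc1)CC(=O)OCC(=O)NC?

carboxylic acid

arene: present (C6H4 — para-disubstituted benzene ring → arene).
nitro: present (CH(NO2) — –NO2 on an sp³ carbon → nitro (the N=O is not a carbonyl)).
aldehyde: present (CH(CHO) — pendant –CHO: carbonyl C bonded to C and H → aldehyde).
amide: present (CONHCH3 — –C(=O)NHCH3: carbonyl C bonded to C and to N → amide (the N is not an amine)).
carboxylic acid: absent. In each of CH(OCOCH3) and CH2COOCH2, the acyl oxygen is bonded to carbon (–O–C), not to H, so this is an ester. In CONHCH3, the carbonyl is bonded to nitrogen, not to –OH; that is an amide.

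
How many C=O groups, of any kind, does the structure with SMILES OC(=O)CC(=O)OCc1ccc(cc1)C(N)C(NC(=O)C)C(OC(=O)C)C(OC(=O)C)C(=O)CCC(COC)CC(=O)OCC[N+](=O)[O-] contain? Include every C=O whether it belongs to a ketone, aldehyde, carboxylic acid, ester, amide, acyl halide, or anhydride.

7

HOOC: carboxylic acid, 1 C=O (running total 1).
CH2COOCH2: ester, 1 C=O (running total 2).
CH(NHCOCH3): amide, 1 C=O (running total 3).
CH(OCOCH3): ester, 1 C=O (running total 4).
CH(OCOCH3): ester, 1 C=O (running total 5).
CO: ketone, 1 C=O (running total 6).
CH2COOCH2: ester, 1 C=O (running total 7).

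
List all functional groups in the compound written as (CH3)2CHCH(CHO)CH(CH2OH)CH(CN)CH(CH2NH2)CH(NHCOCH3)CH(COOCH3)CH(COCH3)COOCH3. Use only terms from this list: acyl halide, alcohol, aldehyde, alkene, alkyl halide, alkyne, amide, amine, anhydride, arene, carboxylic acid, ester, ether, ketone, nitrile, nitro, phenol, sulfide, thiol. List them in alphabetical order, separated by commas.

Working along the chain:
  CH(CHO): pendant –CHO: carbonyl C bonded to C and H → aldehyde.
  CH(CH2OH): pendant –CH2OH on an sp³ backbone C → alcohol.
  CH(CN): pendant –C≡N: nitrile.
  CH(CH2NH2): pendant –CH2NH2: N on sp³ C, no adjacent C=O → amine.
  CH(NHCOCH3): pendant –NHC(=O)CH3: N bonded to a carbonyl → amide (not amine).
  CH(COOCH3): pendant –COOCH3: carbonyl C bonded to C and –OCH3 → ester.
  CH(COCH3): pendant –COCH3: carbonyl C bonded to two carbons → ketone.
  COOCH3: –C(=O)OCH3: carbonyl C bonded to C and to –OCH3 → ester (not ketone + ether).

alcohol, aldehyde, amide, amine, ester, ketone, nitrile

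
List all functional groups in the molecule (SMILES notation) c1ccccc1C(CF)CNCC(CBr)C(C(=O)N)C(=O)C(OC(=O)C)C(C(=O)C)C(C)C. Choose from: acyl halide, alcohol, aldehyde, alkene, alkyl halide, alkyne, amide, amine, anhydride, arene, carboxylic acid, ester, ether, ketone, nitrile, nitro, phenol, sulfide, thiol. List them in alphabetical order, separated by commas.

C6H5– phenyl ring → arene.
pendant –CH2X: halogen on sp³ carbon → alkyl halide.
C–N–C with sp³ carbons and no adjacent C=O → amine (secondary).
pendant –CH2X: halogen on sp³ carbon → alkyl halide.
pendant –CONH2: carbonyl C bonded to C and N → amide.
–C(=O)– with carbon on both sides → ketone.
pendant –OC(=O)CH3: an acyloxy group → ester.
pendant –COCH3: carbonyl C bonded to two carbons → ketone.

alkyl halide, amide, amine, arene, ester, ketone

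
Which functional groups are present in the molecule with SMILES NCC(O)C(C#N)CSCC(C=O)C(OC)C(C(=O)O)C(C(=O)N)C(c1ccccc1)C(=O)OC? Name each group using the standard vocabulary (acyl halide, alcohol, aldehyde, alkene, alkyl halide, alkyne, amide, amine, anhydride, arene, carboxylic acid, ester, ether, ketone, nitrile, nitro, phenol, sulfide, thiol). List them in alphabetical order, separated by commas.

Working along the chain:
  H2NCH2: –NH2 on an sp³ carbon with no adjacent C=O → amine.
  CH(OH): –OH on an sp³ carbon → alcohol (secondary).
  CH(CN): pendant –C≡N: nitrile.
  CH2SCH2: C–S–C linkage → sulfide (thioether).
  CH(CHO): pendant –CHO: carbonyl C bonded to C and H → aldehyde.
  CH(OCH3): pendant –OCH3: C–O–C with sp³ C, no adjacent C=O → ether.
  CH(COOH): pendant –COOH: carbonyl C bonded to C and –OH → carboxylic acid.
  CH(CONH2): pendant –CONH2: carbonyl C bonded to C and N → amide.
  CH(C6H5): pendant –C6H5: benzene ring → arene.
  COOCH3: –C(=O)OCH3: carbonyl C bonded to C and to –OCH3 → ester (not ketone + ether).

alcohol, aldehyde, amide, amine, arene, carboxylic acid, ester, ether, nitrile, sulfide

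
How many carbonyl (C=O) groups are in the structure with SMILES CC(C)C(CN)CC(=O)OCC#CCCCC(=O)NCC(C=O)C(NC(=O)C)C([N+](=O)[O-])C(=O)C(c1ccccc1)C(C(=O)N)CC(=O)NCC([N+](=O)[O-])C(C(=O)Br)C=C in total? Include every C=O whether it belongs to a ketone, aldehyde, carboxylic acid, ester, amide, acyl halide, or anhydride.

CH2COOCH2: ester, 1 C=O (running total 1).
CH2CONHCH2: amide, 1 C=O (running total 2).
CH(CHO): aldehyde, 1 C=O (running total 3).
CH(NHCOCH3): amide, 1 C=O (running total 4).
CO: ketone, 1 C=O (running total 5).
CH(CONH2): amide, 1 C=O (running total 6).
CH2CONHCH2: amide, 1 C=O (running total 7).
CH(COBr): acyl halide, 1 C=O (running total 8).

8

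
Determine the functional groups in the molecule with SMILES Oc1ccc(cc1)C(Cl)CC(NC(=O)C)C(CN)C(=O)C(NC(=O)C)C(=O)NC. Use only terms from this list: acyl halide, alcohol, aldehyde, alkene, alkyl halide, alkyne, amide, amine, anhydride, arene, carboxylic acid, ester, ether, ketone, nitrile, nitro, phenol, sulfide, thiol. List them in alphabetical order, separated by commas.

alkyl halide, amide, amine, arene, ketone, phenol

Working along the chain:
  HOC6H4: –OH attached directly to an aromatic ring → phenol (not alcohol); the ring itself is an arene.
  CH(Cl): halogen on an sp³ carbon → alkyl halide.
  CH(NHCOCH3): pendant –NHC(=O)CH3: N bonded to a carbonyl → amide (not amine).
  CH(CH2NH2): pendant –CH2NH2: N on sp³ C, no adjacent C=O → amine.
  CO: –C(=O)– with carbon on both sides → ketone.
  CH(NHCOCH3): pendant –NHC(=O)CH3: N bonded to a carbonyl → amide (not amine).
  CONHCH3: –C(=O)NHCH3: carbonyl C bonded to C and to N → amide (the N is not an amine).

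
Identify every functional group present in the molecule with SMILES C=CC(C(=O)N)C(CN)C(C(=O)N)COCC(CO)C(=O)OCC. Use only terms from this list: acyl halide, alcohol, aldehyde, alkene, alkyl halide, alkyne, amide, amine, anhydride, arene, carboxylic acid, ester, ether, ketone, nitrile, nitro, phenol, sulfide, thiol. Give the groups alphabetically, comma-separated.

alcohol, alkene, amide, amine, ester, ether

C=C double bond → alkene.
pendant –CONH2: carbonyl C bonded to C and N → amide.
pendant –CH2NH2: N on sp³ C, no adjacent C=O → amine.
pendant –CONH2: carbonyl C bonded to C and N → amide.
C–O–C with sp³ carbons on both sides and no adjacent C=O → ether.
pendant –CH2OH on an sp³ backbone C → alcohol.
–C(=O)OCH2CH3: carbonyl C bonded to C and to –OEt → ester.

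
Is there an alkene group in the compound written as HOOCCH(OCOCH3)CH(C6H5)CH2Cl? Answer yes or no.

–COOH: carbonyl C bonded to –OH and C → carboxylic acid (the –OH is not a separate alcohol).
pendant –OC(=O)CH3: an acyloxy group → ester.
pendant –C6H5: benzene ring → arene.
halogen on an sp³ carbon → alkyl halide.
In CH(C6H5), the C=C units are part of an aromatic ring, which is an arene, not an isolated alkene.
The groups actually present are: alkyl halide, arene, carboxylic acid, ester.

no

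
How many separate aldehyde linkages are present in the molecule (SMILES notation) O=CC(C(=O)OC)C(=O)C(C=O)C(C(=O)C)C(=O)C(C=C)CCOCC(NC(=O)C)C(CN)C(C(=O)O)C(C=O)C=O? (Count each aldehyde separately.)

4

terminal –CHO: carbonyl C bonded to H and C → aldehyde.
pendant –COOCH3: carbonyl C bonded to C and –OCH3 → ester.
–C(=O)– with carbon on both sides → ketone.
pendant –CHO: carbonyl C bonded to C and H → aldehyde.
pendant –COCH3: carbonyl C bonded to two carbons → ketone.
–C(=O)– with carbon on both sides → ketone.
pendant –CH=CH2: C=C double bond → alkene.
C–O–C with sp³ carbons on both sides and no adjacent C=O → ether.
pendant –NHC(=O)CH3: N bonded to a carbonyl → amide (not amine).
pendant –CH2NH2: N on sp³ C, no adjacent C=O → amine.
pendant –COOH: carbonyl C bonded to C and –OH → carboxylic acid.
pendant –CHO: carbonyl C bonded to C and H → aldehyde.
terminal –CHO: carbonyl C bonded to H and C → aldehyde.
Aldehyde appears at: OHC, CH(CHO), CH(CHO), CHO → 4.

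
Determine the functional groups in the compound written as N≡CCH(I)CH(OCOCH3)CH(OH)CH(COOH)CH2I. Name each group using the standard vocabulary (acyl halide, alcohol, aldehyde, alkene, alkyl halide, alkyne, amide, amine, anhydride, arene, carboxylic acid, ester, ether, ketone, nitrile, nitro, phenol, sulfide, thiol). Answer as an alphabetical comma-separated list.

Taking each segment in turn:
  N≡C: N≡C–: carbon triple-bonded to nitrogen → nitrile.
  CH(I): halogen on an sp³ carbon → alkyl halide.
  CH(OCOCH3): pendant –OC(=O)CH3: an acyloxy group → ester.
  CH(OH): –OH on an sp³ carbon → alcohol (secondary).
  CH(COOH): pendant –COOH: carbonyl C bonded to C and –OH → carboxylic acid.
  CH2I: halogen on an sp³ carbon → alkyl halide.

alcohol, alkyl halide, carboxylic acid, ester, nitrile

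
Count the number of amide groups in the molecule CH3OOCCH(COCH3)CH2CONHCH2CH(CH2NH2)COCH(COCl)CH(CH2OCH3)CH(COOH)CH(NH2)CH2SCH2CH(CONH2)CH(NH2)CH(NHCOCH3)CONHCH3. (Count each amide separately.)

Working along the chain:
  CH3OOC: CH3O–C(=O)–: carbonyl C bonded to C and to –OCH3 → ester (not ketone + ether).
  CH(COCH3): pendant –COCH3: carbonyl C bonded to two carbons → ketone.
  CH2CONHCH2: –C(=O)–N– linkage → amide (the N is not an amine).
  CH(CH2NH2): pendant –CH2NH2: N on sp³ C, no adjacent C=O → amine.
  CO: –C(=O)– with carbon on both sides → ketone.
  CH(COCl): pendant –C(=O)X: carbonyl C bonded to C and halogen → acyl halide.
  CH(CH2OCH3): pendant –CH2OCH3: C–O–C linkage → ether.
  CH(COOH): pendant –COOH: carbonyl C bonded to C and –OH → carboxylic acid.
  CH(NH2): –NH2 on an sp³ carbon with no adjacent C=O → amine.
  CH2SCH2: C–S–C linkage → sulfide (thioether).
  CH(CONH2): pendant –CONH2: carbonyl C bonded to C and N → amide.
  CH(NH2): –NH2 on an sp³ carbon with no adjacent C=O → amine.
  CH(NHCOCH3): pendant –NHC(=O)CH3: N bonded to a carbonyl → amide (not amine).
  CONHCH3: –C(=O)NHCH3: carbonyl C bonded to C and to N → amide (the N is not an amine).
Amide appears at: CH2CONHCH2, CH(CONH2), CH(NHCOCH3), CONHCH3 → 4.

4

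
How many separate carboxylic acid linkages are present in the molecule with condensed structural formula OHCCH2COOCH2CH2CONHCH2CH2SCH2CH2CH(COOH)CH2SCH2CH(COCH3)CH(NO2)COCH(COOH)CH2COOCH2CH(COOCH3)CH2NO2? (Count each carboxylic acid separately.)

Reading the structure from left to right:
  OHC: terminal –CHO: carbonyl C bonded to H and C → aldehyde.
  CH2COOCH2: –C(=O)–O–C with C on the carbonyl side → ester.
  CH2CONHCH2: –C(=O)–N– linkage → amide (the N is not an amine).
  CH2SCH2: C–S–C linkage → sulfide (thioether).
  CH(COOH): pendant –COOH: carbonyl C bonded to C and –OH → carboxylic acid.
  CH2SCH2: C–S–C linkage → sulfide (thioether).
  CH(COCH3): pendant –COCH3: carbonyl C bonded to two carbons → ketone.
  CH(NO2): –NO2 on an sp³ carbon → nitro (the N=O is not a carbonyl).
  CO: –C(=O)– with carbon on both sides → ketone.
  CH(COOH): pendant –COOH: carbonyl C bonded to C and –OH → carboxylic acid.
  CH2COOCH2: –C(=O)–O–C with C on the carbonyl side → ester.
  CH(COOCH3): pendant –COOCH3: carbonyl C bonded to C and –OCH3 → ester.
  CH2NO2: –NO2 on carbon → nitro group.
Carboxylic acid appears at: CH(COOH), CH(COOH) → 2.

2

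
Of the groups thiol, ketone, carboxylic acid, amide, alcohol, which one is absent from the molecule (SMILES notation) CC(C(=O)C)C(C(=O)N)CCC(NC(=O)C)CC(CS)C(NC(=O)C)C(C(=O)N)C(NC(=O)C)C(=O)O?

carboxylic acid: present (COOH — –COOH: carbonyl C bonded to –OH and C → carboxylic acid (the –OH is not a separate alcohol)).
thiol: present (CH(CH2SH) — pendant –CH2SH → thiol).
ketone: present (CH(COCH3) — pendant –COCH3: carbonyl C bonded to two carbons → ketone).
amide: present (CH(CONH2) — pendant –CONH2: carbonyl C bonded to C and N → amide).
alcohol: absent. In COOH, the –OH sits on a carbonyl carbon, making it part of a carboxylic acid, not an alcohol.

alcohol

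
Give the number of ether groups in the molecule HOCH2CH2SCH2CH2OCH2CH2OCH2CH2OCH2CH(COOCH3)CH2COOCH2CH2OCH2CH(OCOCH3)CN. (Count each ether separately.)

Working along the chain:
  HOCH2: HO– on an sp³ carbon → alcohol.
  CH2SCH2: C–S–C linkage → sulfide (thioether).
  CH2OCH2: C–O–C with sp³ carbons on both sides and no adjacent C=O → ether.
  CH2OCH2: C–O–C with sp³ carbons on both sides and no adjacent C=O → ether.
  CH2OCH2: C–O–C with sp³ carbons on both sides and no adjacent C=O → ether.
  CH(COOCH3): pendant –COOCH3: carbonyl C bonded to C and –OCH3 → ester.
  CH2COOCH2: –C(=O)–O–C with C on the carbonyl side → ester.
  CH2OCH2: C–O–C with sp³ carbons on both sides and no adjacent C=O → ether.
  CH(OCOCH3): pendant –OC(=O)CH3: an acyloxy group → ester.
  CN: –C≡N: carbon triple-bonded to nitrogen → nitrile.
Ether appears at: CH2OCH2, CH2OCH2, CH2OCH2, CH2OCH2 → 4.

4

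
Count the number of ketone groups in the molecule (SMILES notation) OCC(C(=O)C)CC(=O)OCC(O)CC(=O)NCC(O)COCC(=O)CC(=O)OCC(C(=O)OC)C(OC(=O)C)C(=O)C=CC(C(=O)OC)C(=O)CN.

4

Reading the structure from left to right:
  HOCH2: HO– on an sp³ carbon → alcohol.
  CH(COCH3): pendant –COCH3: carbonyl C bonded to two carbons → ketone.
  CH2COOCH2: –C(=O)–O–C with C on the carbonyl side → ester.
  CH(OH): –OH on an sp³ carbon → alcohol (secondary).
  CH2CONHCH2: –C(=O)–N– linkage → amide (the N is not an amine).
  CH(OH): –OH on an sp³ carbon → alcohol (secondary).
  CH2OCH2: C–O–C with sp³ carbons on both sides and no adjacent C=O → ether.
  CO: –C(=O)– with carbon on both sides → ketone.
  CH2COOCH2: –C(=O)–O–C with C on the carbonyl side → ester.
  CH(COOCH3): pendant –COOCH3: carbonyl C bonded to C and –OCH3 → ester.
  CH(OCOCH3): pendant –OC(=O)CH3: an acyloxy group → ester.
  CO: –C(=O)– with carbon on both sides → ketone.
  CH=CH: C=C double bond → alkene.
  CH(COOCH3): pendant –COOCH3: carbonyl C bonded to C and –OCH3 → ester.
  CO: –C(=O)– with carbon on both sides → ketone.
  CH2NH2: –NH2 on an sp³ carbon with no adjacent C=O → amine.
Ketone appears at: CH(COCH3), CO, CO, CO → 4.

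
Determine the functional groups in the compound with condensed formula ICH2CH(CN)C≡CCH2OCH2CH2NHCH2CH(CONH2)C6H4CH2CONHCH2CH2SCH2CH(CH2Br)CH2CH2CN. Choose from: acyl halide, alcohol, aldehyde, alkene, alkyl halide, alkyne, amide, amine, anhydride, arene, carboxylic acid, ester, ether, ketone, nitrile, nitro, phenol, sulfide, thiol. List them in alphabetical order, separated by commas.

Working along the chain:
  ICH2: halogen on an sp³ carbon → alkyl halide.
  CH(CN): pendant –C≡N: nitrile.
  C≡C: C≡C triple bond → alkyne.
  CH2OCH2: C–O–C with sp³ carbons on both sides and no adjacent C=O → ether.
  CH2NHCH2: C–N–C with sp³ carbons and no adjacent C=O → amine (secondary).
  CH(CONH2): pendant –CONH2: carbonyl C bonded to C and N → amide.
  C6H4: para-disubstituted benzene ring → arene.
  CH2CONHCH2: –C(=O)–N– linkage → amide (the N is not an amine).
  CH2SCH2: C–S–C linkage → sulfide (thioether).
  CH(CH2Br): pendant –CH2X: halogen on sp³ carbon → alkyl halide.
  CN: –C≡N: carbon triple-bonded to nitrogen → nitrile.

alkyl halide, alkyne, amide, amine, arene, ether, nitrile, sulfide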